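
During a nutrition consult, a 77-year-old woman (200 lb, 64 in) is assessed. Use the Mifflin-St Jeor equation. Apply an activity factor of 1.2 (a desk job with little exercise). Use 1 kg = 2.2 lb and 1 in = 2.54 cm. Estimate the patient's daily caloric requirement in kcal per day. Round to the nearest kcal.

Convert to metric: weight = 200 ÷ 2.2 = 90.9091 kg; height = 64 × 2.54 = 162.56 cm.
Mifflin-St Jeor (female): BMR = 10(90.9091) + 6.25(162.56) − 5(77) − 161 = 909.0909 + 1016 − 385 − 161 = 1379.0909 kcal/day.
TEE = BMR × activity factor = 1379.0909 × 1.2 = 1654.9091 kcal/day.

1655 kcal per day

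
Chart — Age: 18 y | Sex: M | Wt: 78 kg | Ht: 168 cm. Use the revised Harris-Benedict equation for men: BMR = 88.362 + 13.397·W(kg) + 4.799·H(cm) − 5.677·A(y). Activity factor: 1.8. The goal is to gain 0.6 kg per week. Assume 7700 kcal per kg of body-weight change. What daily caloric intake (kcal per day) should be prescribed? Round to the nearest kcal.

Harris-Benedict: BMR = 88.362 + 13.397(78) + 4.799(168) − 5.677(18) = 1837.374 kcal/day.
TEE = 1837.374 × 1.8 = 3307.2732 kcal/day.
Required daily surplus = 0.6 × 7700 ÷ 7 = 660 kcal/day.
Target intake = 3307.2732 + 660 = 3967.2732 kcal/day.

3967 kcal per day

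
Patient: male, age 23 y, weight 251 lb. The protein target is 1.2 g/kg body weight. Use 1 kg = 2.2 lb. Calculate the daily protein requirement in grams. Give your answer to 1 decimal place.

136.9 g/day

Weight in kg = 251 ÷ 2.2 = 114.0909 kg.
Protein = 1.2 g/kg × 114.0909 kg = 136.9091 g/day.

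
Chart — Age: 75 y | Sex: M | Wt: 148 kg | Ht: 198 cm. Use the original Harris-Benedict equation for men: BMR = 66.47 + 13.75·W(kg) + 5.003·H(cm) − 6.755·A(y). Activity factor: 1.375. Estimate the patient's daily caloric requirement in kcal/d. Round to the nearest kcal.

Harris-Benedict: BMR = 66.47 + 13.75(148) + 5.003(198) − 6.755(75) = 2585.439 kcal/day.
TEE = BMR × activity factor = 2585.439 × 1.375 = 3554.9786 kcal/day.

3555 kcal/d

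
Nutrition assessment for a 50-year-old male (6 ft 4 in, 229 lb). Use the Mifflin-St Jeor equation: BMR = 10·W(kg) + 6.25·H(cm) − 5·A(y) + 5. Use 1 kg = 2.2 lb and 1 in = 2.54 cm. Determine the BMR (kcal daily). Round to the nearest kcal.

Convert to metric: weight = 229 ÷ 2.2 = 104.0909 kg; height = (6×12 + 4) × 2.54 = 76 × 2.54 = 193.04 cm.
Mifflin-St Jeor (male): BMR = 10(104.0909) + 6.25(193.04) − 5(50) + 5 = 1040.9091 + 1206.5 − 250 + 5 = 2002.4091 kcal/day.

2002 kcal daily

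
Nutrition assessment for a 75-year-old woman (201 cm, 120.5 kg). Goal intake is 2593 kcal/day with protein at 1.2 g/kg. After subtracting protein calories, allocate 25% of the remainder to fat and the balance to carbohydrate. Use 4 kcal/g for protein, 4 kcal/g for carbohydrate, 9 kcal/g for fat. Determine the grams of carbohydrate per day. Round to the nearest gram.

Protein = 1.2 × 120.5 = 144.6 g → 144.6 × 4 = 578.4 kcal.
Non-protein calories = 2593 − 578.4 = 2014.6 kcal.
Fat: 25% × 2014.6 = 503.65 kcal; carbohydrate: 1510.95 kcal.
Carbohydrate: 1510.95 kcal ÷ 4 kcal/g = 377.7375 g.

378 g/day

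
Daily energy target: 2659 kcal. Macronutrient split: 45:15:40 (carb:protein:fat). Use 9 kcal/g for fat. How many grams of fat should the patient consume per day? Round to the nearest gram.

118 g/day

Fat energy = 40% × 2659 = 1063.6 kcal.
At 9 kcal/g: 1063.6 ÷ 9 = 118.1778 g.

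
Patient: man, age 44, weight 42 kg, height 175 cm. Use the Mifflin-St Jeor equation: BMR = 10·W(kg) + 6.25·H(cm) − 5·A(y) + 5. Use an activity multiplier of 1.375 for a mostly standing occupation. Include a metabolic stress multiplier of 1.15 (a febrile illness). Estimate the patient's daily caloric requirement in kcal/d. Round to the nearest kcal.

2054 kcal/d

Mifflin-St Jeor (male): BMR = 10(42) + 6.25(175) − 5(44) + 5 = 420 + 1093.75 − 220 + 5 = 1298.75 kcal/day.
TEE = BMR × activity factor = 1298.75 × 1.375 = 1785.7813 kcal/day.
Apply stress factor: 1785.7813 × 1.15 = 2053.6484 kcal/day.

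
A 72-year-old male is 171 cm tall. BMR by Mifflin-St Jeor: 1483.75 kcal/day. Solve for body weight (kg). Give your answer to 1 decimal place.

1483.75 = 10·W + 6.25(171) − 5(72) + 5
10·W = 1483.75 − 713.75 = 770, so W = 77 kg.

77.0 kg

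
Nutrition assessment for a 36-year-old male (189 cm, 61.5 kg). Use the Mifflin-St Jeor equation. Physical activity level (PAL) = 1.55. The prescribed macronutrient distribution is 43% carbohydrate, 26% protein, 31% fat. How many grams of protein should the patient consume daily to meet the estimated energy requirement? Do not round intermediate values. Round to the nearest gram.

Mifflin-St Jeor (male): BMR = 10(61.5) + 6.25(189) − 5(36) + 5 = 615 + 1181.25 − 180 + 5 = 1621.25 kcal/day.
TEE = 1621.25 × 1.55 = 2512.9375 kcal/day.
Protein energy = 26% × 2512.9375 = 653.3638 kcal.
Protein = 653.3638 ÷ 4 kcal/g = 163.3409 g.

163 g/day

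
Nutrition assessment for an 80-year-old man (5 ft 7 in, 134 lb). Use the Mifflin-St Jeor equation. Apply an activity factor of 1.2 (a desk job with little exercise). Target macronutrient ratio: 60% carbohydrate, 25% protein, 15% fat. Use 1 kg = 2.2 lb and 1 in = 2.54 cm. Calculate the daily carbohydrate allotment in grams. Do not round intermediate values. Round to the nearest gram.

Convert to metric: weight = 134 ÷ 2.2 = 60.9091 kg; height = (5×12 + 7) × 2.54 = 67 × 2.54 = 170.18 cm.
Mifflin-St Jeor (male): BMR = 10(60.9091) + 6.25(170.18) − 5(80) + 5 = 609.0909 + 1063.625 − 400 + 5 = 1277.7159 kcal/day.
TEE = 1277.7159 × 1.2 = 1533.2591 kcal/day.
Carbohydrate energy = 60% × 1533.2591 = 919.9555 kcal.
Carbohydrate = 919.9555 ÷ 4 kcal/g = 229.9889 g.

230 g/day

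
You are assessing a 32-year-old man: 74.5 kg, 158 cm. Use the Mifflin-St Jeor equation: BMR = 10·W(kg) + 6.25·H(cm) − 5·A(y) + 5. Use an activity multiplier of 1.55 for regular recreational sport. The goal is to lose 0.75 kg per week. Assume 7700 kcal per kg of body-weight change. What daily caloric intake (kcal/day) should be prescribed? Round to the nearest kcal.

Mifflin-St Jeor (male): BMR = 10(74.5) + 6.25(158) − 5(32) + 5 = 745 + 987.5 − 160 + 5 = 1577.5 kcal/day.
TEE = 1577.5 × 1.55 = 2445.125 kcal/day.
Required daily deficit = 0.75 × 7700 ÷ 7 = 825 kcal/day.
Target intake = 2445.125 − 825 = 1620.125 kcal/day.

1620 kcal/day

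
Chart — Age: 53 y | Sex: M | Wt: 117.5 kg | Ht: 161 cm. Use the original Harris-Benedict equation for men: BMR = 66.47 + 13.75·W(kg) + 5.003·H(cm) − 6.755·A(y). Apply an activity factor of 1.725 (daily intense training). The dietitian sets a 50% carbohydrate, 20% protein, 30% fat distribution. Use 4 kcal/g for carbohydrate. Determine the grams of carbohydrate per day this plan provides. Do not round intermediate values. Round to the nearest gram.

459 g/day

Harris-Benedict: BMR = 66.47 + 13.75(117.5) + 5.003(161) − 6.755(53) = 2129.563 kcal/day.
TEE = 2129.563 × 1.725 = 3673.4962 kcal/day.
Carbohydrate energy = 50% × 3673.4962 = 1836.7481 kcal.
Carbohydrate = 1836.7481 ÷ 4 kcal/g = 459.187 g.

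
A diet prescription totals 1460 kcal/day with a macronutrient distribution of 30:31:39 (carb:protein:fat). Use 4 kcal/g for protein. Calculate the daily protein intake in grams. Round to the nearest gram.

Protein energy = 31% × 1460 = 452.6 kcal.
At 4 kcal/g: 452.6 ÷ 4 = 113.15 g.

113 g/day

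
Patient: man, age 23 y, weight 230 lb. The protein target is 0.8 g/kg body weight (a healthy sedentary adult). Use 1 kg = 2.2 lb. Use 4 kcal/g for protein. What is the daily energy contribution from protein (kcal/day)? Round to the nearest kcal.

335 kcal/day

Weight in kg = 230 ÷ 2.2 = 104.5455 kg.
Protein = 0.8 g/kg × 104.5455 kg = 83.6364 g/day.
Protein energy = 83.6364 g × 4 kcal/g = 334.5455 kcal/day.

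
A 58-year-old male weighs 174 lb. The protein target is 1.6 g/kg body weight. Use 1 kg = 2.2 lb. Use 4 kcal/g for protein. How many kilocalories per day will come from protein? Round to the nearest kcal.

506 kcal/day

Weight in kg = 174 ÷ 2.2 = 79.0909 kg.
Protein = 1.6 g/kg × 79.0909 kg = 126.5455 g/day.
Protein energy = 126.5455 g × 4 kcal/g = 506.1818 kcal/day.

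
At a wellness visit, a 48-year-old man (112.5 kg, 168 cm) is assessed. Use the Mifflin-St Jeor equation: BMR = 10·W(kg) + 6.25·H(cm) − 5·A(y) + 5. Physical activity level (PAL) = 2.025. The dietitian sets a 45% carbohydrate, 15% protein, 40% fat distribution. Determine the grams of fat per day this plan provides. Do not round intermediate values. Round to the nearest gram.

175 g/day

Mifflin-St Jeor (male): BMR = 10(112.5) + 6.25(168) − 5(48) + 5 = 1125 + 1050 − 240 + 5 = 1940 kcal/day.
TEE = 1940 × 2.025 = 3928.5 kcal/day.
Fat energy = 40% × 3928.5 = 1571.4 kcal.
Fat = 1571.4 ÷ 9 kcal/g = 174.6 g.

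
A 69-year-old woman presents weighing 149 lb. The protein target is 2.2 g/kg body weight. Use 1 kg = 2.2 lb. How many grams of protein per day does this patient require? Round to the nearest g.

Weight in kg = 149 ÷ 2.2 = 67.7273 kg.
Protein = 2.2 g/kg × 67.7273 kg = 149 g/day.

149 g/day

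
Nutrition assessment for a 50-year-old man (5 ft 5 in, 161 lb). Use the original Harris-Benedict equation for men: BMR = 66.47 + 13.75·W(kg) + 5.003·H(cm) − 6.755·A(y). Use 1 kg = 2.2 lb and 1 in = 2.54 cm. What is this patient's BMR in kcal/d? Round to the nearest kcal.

1561 kcal/d

Convert to metric: weight = 161 ÷ 2.2 = 73.1818 kg; height = (5×12 + 5) × 2.54 = 65 × 2.54 = 165.1 cm.
Harris-Benedict: BMR = 66.47 + 13.75(73.1818) + 5.003(165.1) − 6.755(50) = 1560.9653 kcal/day.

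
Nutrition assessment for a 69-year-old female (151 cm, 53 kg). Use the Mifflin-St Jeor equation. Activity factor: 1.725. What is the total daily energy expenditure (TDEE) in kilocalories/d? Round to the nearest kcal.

Mifflin-St Jeor (female): BMR = 10(53) + 6.25(151) − 5(69) − 161 = 530 + 943.75 − 345 − 161 = 967.75 kcal/day.
TEE = BMR × activity factor = 967.75 × 1.725 = 1669.3688 kcal/day.

1669 kilocalories/d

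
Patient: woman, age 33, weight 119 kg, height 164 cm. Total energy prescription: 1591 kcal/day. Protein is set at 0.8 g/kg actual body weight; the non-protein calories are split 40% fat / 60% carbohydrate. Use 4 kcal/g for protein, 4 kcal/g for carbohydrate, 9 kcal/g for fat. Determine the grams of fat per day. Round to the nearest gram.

54 g/day

Protein = 0.8 × 119 = 95.2 g → 95.2 × 4 = 380.8 kcal.
Non-protein calories = 1591 − 380.8 = 1210.2 kcal.
Fat: 40% × 1210.2 = 484.08 kcal; carbohydrate: 726.12 kcal.
Fat: 484.08 kcal ÷ 9 kcal/g = 53.7867 g.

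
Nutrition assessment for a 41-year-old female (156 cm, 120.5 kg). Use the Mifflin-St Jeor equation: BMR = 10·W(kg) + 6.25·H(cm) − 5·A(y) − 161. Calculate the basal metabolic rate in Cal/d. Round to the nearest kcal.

1814 Cal/d

Mifflin-St Jeor (female): BMR = 10(120.5) + 6.25(156) − 5(41) − 161 = 1205 + 975 − 205 − 161 = 1814 kcal/day.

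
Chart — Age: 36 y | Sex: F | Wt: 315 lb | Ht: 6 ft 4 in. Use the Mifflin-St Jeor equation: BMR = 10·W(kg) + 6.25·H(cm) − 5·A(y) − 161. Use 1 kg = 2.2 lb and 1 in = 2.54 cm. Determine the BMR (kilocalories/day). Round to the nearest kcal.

2297 kilocalories/day

Convert to metric: weight = 315 ÷ 2.2 = 143.1818 kg; height = (6×12 + 4) × 2.54 = 76 × 2.54 = 193.04 cm.
Mifflin-St Jeor (female): BMR = 10(143.1818) + 6.25(193.04) − 5(36) − 161 = 1431.8182 + 1206.5 − 180 − 161 = 2297.3182 kcal/day.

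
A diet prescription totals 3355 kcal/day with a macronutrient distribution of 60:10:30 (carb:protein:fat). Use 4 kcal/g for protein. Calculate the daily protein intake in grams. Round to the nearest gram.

84 g/day

Protein energy = 10% × 3355 = 335.5 kcal.
At 4 kcal/g: 335.5 ÷ 4 = 83.875 g.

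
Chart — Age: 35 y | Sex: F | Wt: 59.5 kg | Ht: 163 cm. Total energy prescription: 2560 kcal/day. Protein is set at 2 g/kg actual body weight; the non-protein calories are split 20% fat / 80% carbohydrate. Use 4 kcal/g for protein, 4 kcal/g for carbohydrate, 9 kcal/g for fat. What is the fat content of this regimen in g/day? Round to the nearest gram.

46 g/day

Protein = 2 × 59.5 = 119 g → 119 × 4 = 476 kcal.
Non-protein calories = 2560 − 476 = 2084 kcal.
Fat: 20% × 2084 = 416.8 kcal; carbohydrate: 1667.2 kcal.
Fat: 416.8 kcal ÷ 9 kcal/g = 46.3111 g.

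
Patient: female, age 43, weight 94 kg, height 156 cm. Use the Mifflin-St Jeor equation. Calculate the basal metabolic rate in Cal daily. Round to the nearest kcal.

Mifflin-St Jeor (female): BMR = 10(94) + 6.25(156) − 5(43) − 161 = 940 + 975 − 215 − 161 = 1539 kcal/day.

1539 Cal daily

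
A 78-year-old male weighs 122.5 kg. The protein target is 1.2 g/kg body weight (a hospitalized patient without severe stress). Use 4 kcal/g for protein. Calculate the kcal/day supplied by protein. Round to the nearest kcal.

Protein = 1.2 g/kg × 122.5 kg = 147 g/day.
Protein energy = 147 g × 4 kcal/g = 588 kcal/day.

588 kcal/day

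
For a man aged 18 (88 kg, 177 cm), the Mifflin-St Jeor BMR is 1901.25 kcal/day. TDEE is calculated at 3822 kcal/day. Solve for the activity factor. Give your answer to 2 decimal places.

2.01

Activity factor = TEE ÷ BMR = 3822 ÷ 1901.25 = 2.01.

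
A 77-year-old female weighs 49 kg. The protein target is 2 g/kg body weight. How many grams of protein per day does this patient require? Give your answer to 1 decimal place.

Protein = 2 g/kg × 49 kg = 98 g/day.

98.0 g/day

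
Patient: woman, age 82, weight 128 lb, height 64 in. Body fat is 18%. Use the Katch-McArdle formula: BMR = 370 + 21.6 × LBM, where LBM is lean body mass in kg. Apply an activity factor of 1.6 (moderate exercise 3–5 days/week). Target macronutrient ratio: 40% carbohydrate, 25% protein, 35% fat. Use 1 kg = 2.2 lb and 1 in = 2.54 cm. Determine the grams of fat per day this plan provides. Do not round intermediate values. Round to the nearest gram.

Convert to metric: weight = 128 ÷ 2.2 = 58.1818 kg; height = 64 × 2.54 = 162.56 cm.
LBM = 58.1818 × (1 − 0.18) = 47.7091 kg. Katch-McArdle: BMR = 370 + 21.6 × 47.7091 = 1400.5164 kcal/day.
TEE = 1400.5164 × 1.6 = 2240.8262 kcal/day.
Fat energy = 35% × 2240.8262 = 784.2892 kcal.
Fat = 784.2892 ÷ 9 kcal/g = 87.1432 g.

87 g/day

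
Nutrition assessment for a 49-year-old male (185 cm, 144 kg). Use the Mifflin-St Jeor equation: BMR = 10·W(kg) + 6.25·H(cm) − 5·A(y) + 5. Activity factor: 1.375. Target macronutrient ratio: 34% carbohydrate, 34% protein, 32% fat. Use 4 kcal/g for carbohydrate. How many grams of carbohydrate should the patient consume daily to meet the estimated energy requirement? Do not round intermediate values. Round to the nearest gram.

275 g/day

Mifflin-St Jeor (male): BMR = 10(144) + 6.25(185) − 5(49) + 5 = 1440 + 1156.25 − 245 + 5 = 2356.25 kcal/day.
TEE = 2356.25 × 1.375 = 3239.8438 kcal/day.
Carbohydrate energy = 34% × 3239.8438 = 1101.5469 kcal.
Carbohydrate = 1101.5469 ÷ 4 kcal/g = 275.3867 g.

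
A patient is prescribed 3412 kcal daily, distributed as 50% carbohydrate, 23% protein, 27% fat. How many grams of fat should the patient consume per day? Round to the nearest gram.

102 g/day

Fat energy = 27% × 3412 = 921.24 kcal.
At 9 kcal/g: 921.24 ÷ 9 = 102.36 g.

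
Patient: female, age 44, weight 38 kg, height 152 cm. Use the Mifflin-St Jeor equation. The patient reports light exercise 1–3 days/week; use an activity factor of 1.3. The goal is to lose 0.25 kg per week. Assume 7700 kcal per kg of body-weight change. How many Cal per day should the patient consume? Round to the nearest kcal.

959 Cal per day

Mifflin-St Jeor (female): BMR = 10(38) + 6.25(152) − 5(44) − 161 = 380 + 950 − 220 − 161 = 949 kcal/day.
TEE = 949 × 1.3 = 1233.7 kcal/day.
Required daily deficit = 0.25 × 7700 ÷ 7 = 275 kcal/day.
Target intake = 1233.7 − 275 = 958.7 kcal/day.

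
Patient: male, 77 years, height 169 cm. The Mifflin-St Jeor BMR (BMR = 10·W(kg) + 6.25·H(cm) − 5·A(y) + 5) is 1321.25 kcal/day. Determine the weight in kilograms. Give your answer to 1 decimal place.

64.5 kg

1321.25 = 10·W + 6.25(169) − 5(77) + 5
10·W = 1321.25 − 676.25 = 645, so W = 64.5 kg.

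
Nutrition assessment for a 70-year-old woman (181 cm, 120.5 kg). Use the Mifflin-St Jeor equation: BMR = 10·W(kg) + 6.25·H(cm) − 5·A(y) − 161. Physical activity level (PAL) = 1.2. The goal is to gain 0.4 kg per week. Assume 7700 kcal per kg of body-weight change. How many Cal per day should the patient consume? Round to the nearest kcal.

Mifflin-St Jeor (female): BMR = 10(120.5) + 6.25(181) − 5(70) − 161 = 1205 + 1131.25 − 350 − 161 = 1825.25 kcal/day.
TEE = 1825.25 × 1.2 = 2190.3 kcal/day.
Required daily surplus = 0.4 × 7700 ÷ 7 = 440 kcal/day.
Target intake = 2190.3 + 440 = 2630.3 kcal/day.

2630 Cal per day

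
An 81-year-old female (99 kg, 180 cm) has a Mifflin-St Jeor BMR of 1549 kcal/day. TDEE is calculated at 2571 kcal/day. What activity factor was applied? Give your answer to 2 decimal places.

1.66

Activity factor = TEE ÷ BMR = 2571 ÷ 1549 = 1.66.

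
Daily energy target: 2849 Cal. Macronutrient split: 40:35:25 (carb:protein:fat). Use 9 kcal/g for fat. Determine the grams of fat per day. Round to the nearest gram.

Fat energy = 25% × 2849 = 712.25 kcal.
At 9 kcal/g: 712.25 ÷ 9 = 79.1389 g.

79 g/day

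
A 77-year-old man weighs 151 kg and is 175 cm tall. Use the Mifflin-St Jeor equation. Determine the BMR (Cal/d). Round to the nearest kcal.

2224 Cal/d

Mifflin-St Jeor (male): BMR = 10(151) + 6.25(175) − 5(77) + 5 = 1510 + 1093.75 − 385 + 5 = 2223.75 kcal/day.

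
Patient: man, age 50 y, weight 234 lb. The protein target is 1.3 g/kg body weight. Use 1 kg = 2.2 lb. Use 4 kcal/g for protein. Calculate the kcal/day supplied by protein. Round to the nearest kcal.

553 kcal/day

Weight in kg = 234 ÷ 2.2 = 106.3636 kg.
Protein = 1.3 g/kg × 106.3636 kg = 138.2727 g/day.
Protein energy = 138.2727 g × 4 kcal/g = 553.0909 kcal/day.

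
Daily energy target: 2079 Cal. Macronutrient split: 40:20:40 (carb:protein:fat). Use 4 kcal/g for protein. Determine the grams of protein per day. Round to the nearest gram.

104 g/day

Protein energy = 20% × 2079 = 415.8 kcal.
At 4 kcal/g: 415.8 ÷ 4 = 103.95 g.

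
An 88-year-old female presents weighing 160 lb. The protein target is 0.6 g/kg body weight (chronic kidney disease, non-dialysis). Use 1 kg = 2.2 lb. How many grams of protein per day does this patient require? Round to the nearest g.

44 g/day

Weight in kg = 160 ÷ 2.2 = 72.7273 kg.
Protein = 0.6 g/kg × 72.7273 kg = 43.6364 g/day.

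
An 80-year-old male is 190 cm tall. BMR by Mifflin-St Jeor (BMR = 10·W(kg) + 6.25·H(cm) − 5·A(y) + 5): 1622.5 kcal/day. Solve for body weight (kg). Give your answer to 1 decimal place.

83.0 kg

1622.5 = 10·W + 6.25(190) − 5(80) + 5
10·W = 1622.5 − 792.5 = 830, so W = 83 kg.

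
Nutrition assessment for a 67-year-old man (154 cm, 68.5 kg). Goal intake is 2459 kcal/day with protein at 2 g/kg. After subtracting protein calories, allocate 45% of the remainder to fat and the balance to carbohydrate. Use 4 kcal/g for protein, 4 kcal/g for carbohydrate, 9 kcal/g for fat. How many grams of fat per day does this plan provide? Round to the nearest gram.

96 g/day

Protein = 2 × 68.5 = 137 g → 137 × 4 = 548 kcal.
Non-protein calories = 2459 − 548 = 1911 kcal.
Fat: 45% × 1911 = 859.95 kcal; carbohydrate: 1051.05 kcal.
Fat: 859.95 kcal ÷ 9 kcal/g = 95.55 g.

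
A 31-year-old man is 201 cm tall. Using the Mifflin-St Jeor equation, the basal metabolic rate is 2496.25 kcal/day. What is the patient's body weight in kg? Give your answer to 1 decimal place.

2496.25 = 10·W + 6.25(201) − 5(31) + 5
10·W = 2496.25 − 1106.25 = 1390, so W = 139 kg.

139.0 kg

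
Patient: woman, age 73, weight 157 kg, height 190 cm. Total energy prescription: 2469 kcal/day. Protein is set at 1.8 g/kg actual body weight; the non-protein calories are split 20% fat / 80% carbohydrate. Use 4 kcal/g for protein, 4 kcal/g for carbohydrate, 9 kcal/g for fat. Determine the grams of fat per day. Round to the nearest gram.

Protein = 1.8 × 157 = 282.6 g → 282.6 × 4 = 1130.4 kcal.
Non-protein calories = 2469 − 1130.4 = 1338.6 kcal.
Fat: 20% × 1338.6 = 267.72 kcal; carbohydrate: 1070.88 kcal.
Fat: 267.72 kcal ÷ 9 kcal/g = 29.7467 g.

30 g/day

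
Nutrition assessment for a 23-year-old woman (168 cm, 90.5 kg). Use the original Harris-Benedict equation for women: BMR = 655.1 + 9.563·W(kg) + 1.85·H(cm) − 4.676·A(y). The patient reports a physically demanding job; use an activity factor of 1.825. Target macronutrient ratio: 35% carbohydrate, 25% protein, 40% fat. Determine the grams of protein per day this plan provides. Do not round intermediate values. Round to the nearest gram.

197 g/day

Harris-Benedict: BMR = 655.1 + 9.563(90.5) + 1.85(168) − 4.676(23) = 1723.8035 kcal/day.
TEE = 1723.8035 × 1.825 = 3145.9414 kcal/day.
Protein energy = 25% × 3145.9414 = 786.4853 kcal.
Protein = 786.4853 ÷ 4 kcal/g = 196.6213 g.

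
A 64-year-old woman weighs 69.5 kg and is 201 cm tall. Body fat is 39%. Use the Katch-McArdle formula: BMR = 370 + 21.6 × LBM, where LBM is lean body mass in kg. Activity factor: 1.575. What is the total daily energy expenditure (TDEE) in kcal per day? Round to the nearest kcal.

LBM = 69.5 × (1 − 0.39) = 42.395 kg. Katch-McArdle: BMR = 370 + 21.6 × 42.395 = 1285.732 kcal/day.
TEE = BMR × activity factor = 1285.732 × 1.575 = 2025.0279 kcal/day.

2025 kcal per day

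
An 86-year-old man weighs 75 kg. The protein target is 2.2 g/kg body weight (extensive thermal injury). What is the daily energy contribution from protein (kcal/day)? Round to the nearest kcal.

Protein = 2.2 g/kg × 75 kg = 165 g/day.
Protein energy = 165 g × 4 kcal/g = 660 kcal/day.

660 kcal/day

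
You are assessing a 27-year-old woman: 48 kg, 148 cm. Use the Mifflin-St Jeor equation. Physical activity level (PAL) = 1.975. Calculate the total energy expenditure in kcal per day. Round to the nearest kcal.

2190 kcal per day

Mifflin-St Jeor (female): BMR = 10(48) + 6.25(148) − 5(27) − 161 = 480 + 925 − 135 − 161 = 1109 kcal/day.
TEE = BMR × activity factor = 1109 × 1.975 = 2190.275 kcal/day.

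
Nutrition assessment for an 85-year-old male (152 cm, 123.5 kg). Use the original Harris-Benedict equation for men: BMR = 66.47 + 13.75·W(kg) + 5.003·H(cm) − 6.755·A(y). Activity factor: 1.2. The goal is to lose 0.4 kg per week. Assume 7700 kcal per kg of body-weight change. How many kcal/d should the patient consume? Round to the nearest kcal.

Harris-Benedict: BMR = 66.47 + 13.75(123.5) + 5.003(152) − 6.755(85) = 1950.876 kcal/day.
TEE = 1950.876 × 1.2 = 2341.0512 kcal/day.
Required daily deficit = 0.4 × 7700 ÷ 7 = 440 kcal/day.
Target intake = 2341.0512 − 440 = 1901.0512 kcal/day.

1901 kcal/d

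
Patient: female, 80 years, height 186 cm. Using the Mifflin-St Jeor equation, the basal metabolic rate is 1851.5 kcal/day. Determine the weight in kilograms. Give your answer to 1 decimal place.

1851.5 = 10·W + 6.25(186) − 5(80) − 161
10·W = 1851.5 − 601.5 = 1250, so W = 125 kg.

125.0 kg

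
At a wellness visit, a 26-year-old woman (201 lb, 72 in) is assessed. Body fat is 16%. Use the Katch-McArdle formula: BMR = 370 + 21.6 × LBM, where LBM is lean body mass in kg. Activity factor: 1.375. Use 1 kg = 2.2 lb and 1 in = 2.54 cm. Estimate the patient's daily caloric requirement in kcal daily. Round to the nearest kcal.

2788 kcal daily

Convert to metric: weight = 201 ÷ 2.2 = 91.3636 kg; height = 72 × 2.54 = 182.88 cm.
LBM = 91.3636 × (1 − 0.16) = 76.7455 kg. Katch-McArdle: BMR = 370 + 21.6 × 76.7455 = 2027.7018 kcal/day.
TEE = BMR × activity factor = 2027.7018 × 1.375 = 2788.09 kcal/day.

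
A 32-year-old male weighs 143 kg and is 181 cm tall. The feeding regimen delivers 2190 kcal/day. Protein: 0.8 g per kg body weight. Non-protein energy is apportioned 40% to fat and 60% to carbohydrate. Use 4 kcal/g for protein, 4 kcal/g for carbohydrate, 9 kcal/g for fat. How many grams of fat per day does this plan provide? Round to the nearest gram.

77 g/day

Protein = 0.8 × 143 = 114.4 g → 114.4 × 4 = 457.6 kcal.
Non-protein calories = 2190 − 457.6 = 1732.4 kcal.
Fat: 40% × 1732.4 = 692.96 kcal; carbohydrate: 1039.44 kcal.
Fat: 692.96 kcal ÷ 9 kcal/g = 76.9956 g.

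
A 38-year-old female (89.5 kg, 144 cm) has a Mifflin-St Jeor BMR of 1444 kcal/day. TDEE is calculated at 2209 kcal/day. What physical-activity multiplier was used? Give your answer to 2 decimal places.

Activity factor = TEE ÷ BMR = 2209 ÷ 1444 = 1.53.

1.53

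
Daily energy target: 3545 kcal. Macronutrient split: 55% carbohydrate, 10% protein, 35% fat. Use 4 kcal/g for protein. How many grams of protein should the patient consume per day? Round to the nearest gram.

89 g/day

Protein energy = 10% × 3545 = 354.5 kcal.
At 4 kcal/g: 354.5 ÷ 4 = 88.625 g.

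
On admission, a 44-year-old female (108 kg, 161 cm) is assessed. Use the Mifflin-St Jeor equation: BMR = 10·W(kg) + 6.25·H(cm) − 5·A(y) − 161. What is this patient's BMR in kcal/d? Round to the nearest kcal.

1705 kcal/d

Mifflin-St Jeor (female): BMR = 10(108) + 6.25(161) − 5(44) − 161 = 1080 + 1006.25 − 220 − 161 = 1705.25 kcal/day.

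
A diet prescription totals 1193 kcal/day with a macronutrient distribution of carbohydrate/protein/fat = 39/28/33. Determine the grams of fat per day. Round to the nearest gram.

Fat energy = 33% × 1193 = 393.69 kcal.
At 9 kcal/g: 393.69 ÷ 9 = 43.7433 g.

44 g/day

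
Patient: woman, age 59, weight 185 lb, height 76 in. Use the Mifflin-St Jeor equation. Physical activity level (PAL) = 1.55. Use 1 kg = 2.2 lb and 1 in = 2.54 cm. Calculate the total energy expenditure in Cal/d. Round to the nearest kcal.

2467 Cal/d

Convert to metric: weight = 185 ÷ 2.2 = 84.0909 kg; height = 76 × 2.54 = 193.04 cm.
Mifflin-St Jeor (female): BMR = 10(84.0909) + 6.25(193.04) − 5(59) − 161 = 840.9091 + 1206.5 − 295 − 161 = 1591.4091 kcal/day.
TEE = BMR × activity factor = 1591.4091 × 1.55 = 2466.6841 kcal/day.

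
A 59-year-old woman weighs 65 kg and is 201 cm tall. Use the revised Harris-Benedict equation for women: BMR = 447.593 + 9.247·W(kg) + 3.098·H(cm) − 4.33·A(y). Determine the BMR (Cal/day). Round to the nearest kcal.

1416 Cal/day

Harris-Benedict: BMR = 447.593 + 9.247(65) + 3.098(201) − 4.33(59) = 1415.876 kcal/day.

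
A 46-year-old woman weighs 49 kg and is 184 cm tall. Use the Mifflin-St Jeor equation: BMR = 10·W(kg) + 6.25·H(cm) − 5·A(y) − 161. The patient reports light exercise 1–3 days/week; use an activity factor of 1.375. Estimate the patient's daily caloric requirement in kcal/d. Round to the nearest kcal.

Mifflin-St Jeor (female): BMR = 10(49) + 6.25(184) − 5(46) − 161 = 490 + 1150 − 230 − 161 = 1249 kcal/day.
TEE = BMR × activity factor = 1249 × 1.375 = 1717.375 kcal/day.

1717 kcal/d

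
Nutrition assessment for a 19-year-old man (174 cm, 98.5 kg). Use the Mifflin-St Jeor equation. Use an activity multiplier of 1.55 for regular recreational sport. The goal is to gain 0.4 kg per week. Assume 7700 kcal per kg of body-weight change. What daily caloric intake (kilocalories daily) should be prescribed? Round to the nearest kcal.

3513 kilocalories daily

Mifflin-St Jeor (male): BMR = 10(98.5) + 6.25(174) − 5(19) + 5 = 985 + 1087.5 − 95 + 5 = 1982.5 kcal/day.
TEE = 1982.5 × 1.55 = 3072.875 kcal/day.
Required daily surplus = 0.4 × 7700 ÷ 7 = 440 kcal/day.
Target intake = 3072.875 + 440 = 3512.875 kcal/day.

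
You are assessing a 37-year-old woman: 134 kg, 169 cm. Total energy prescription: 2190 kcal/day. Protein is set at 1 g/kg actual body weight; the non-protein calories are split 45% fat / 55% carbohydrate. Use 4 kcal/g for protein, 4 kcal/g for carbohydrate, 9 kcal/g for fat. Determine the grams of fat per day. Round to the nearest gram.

Protein = 1 × 134 = 134 g → 134 × 4 = 536 kcal.
Non-protein calories = 2190 − 536 = 1654 kcal.
Fat: 45% × 1654 = 744.3 kcal; carbohydrate: 909.7 kcal.
Fat: 744.3 kcal ÷ 9 kcal/g = 82.7 g.

83 g/day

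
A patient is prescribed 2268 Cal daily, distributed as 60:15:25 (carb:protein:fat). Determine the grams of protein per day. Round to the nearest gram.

Protein energy = 15% × 2268 = 340.2 kcal.
At 4 kcal/g: 340.2 ÷ 4 = 85.05 g.

85 g/day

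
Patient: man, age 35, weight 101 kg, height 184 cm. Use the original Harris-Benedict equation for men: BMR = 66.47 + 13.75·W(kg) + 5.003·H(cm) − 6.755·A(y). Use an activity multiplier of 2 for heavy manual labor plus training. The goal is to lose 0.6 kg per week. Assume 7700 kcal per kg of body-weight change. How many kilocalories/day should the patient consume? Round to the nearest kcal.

Harris-Benedict: BMR = 66.47 + 13.75(101) + 5.003(184) − 6.755(35) = 2139.347 kcal/day.
TEE = 2139.347 × 2 = 4278.694 kcal/day.
Required daily deficit = 0.6 × 7700 ÷ 7 = 660 kcal/day.
Target intake = 4278.694 − 660 = 3618.694 kcal/day.

3619 kilocalories/day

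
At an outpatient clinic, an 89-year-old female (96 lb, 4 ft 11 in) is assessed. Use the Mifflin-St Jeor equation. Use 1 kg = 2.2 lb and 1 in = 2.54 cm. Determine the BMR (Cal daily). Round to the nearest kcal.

Convert to metric: weight = 96 ÷ 2.2 = 43.6364 kg; height = (4×12 + 11) × 2.54 = 59 × 2.54 = 149.86 cm.
Mifflin-St Jeor (female): BMR = 10(43.6364) + 6.25(149.86) − 5(89) − 161 = 436.3636 + 936.625 − 445 − 161 = 766.9886 kcal/day.

767 Cal daily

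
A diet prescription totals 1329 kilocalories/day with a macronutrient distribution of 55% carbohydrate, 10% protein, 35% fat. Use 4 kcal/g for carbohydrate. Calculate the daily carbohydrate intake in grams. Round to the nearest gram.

183 g/day

Carbohydrate energy = 55% × 1329 = 730.95 kcal.
At 4 kcal/g: 730.95 ÷ 4 = 182.7375 g.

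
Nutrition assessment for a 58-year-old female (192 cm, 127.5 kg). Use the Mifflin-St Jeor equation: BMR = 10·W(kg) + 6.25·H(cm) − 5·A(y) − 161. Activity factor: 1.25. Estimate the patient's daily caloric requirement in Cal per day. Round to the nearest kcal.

2530 Cal per day

Mifflin-St Jeor (female): BMR = 10(127.5) + 6.25(192) − 5(58) − 161 = 1275 + 1200 − 290 − 161 = 2024 kcal/day.
TEE = BMR × activity factor = 2024 × 1.25 = 2530 kcal/day.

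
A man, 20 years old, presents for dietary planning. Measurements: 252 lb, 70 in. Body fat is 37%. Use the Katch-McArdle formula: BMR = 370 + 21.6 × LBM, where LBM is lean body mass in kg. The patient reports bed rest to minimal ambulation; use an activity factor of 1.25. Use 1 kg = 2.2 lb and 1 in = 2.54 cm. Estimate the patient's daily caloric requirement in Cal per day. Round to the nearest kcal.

2411 Cal per day

Convert to metric: weight = 252 ÷ 2.2 = 114.5455 kg; height = 70 × 2.54 = 177.8 cm.
LBM = 114.5455 × (1 − 0.37) = 72.1636 kg. Katch-McArdle: BMR = 370 + 21.6 × 72.1636 = 1928.7345 kcal/day.
TEE = BMR × activity factor = 1928.7345 × 1.25 = 2410.9182 kcal/day.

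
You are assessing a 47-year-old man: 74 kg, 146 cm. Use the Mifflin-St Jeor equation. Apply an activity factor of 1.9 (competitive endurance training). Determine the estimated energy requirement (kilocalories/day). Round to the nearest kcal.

Mifflin-St Jeor (male): BMR = 10(74) + 6.25(146) − 5(47) + 5 = 740 + 912.5 − 235 + 5 = 1422.5 kcal/day.
TEE = BMR × activity factor = 1422.5 × 1.9 = 2702.75 kcal/day.

2703 kilocalories/day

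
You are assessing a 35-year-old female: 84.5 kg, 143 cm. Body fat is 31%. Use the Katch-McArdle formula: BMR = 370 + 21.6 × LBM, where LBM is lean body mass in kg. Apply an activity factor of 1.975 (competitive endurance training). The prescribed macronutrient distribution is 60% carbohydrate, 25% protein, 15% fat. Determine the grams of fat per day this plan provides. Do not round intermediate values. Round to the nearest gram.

54 g/day

LBM = 84.5 × (1 − 0.31) = 58.305 kg. Katch-McArdle: BMR = 370 + 21.6 × 58.305 = 1629.388 kcal/day.
TEE = 1629.388 × 1.975 = 3218.0413 kcal/day.
Fat energy = 15% × 3218.0413 = 482.7062 kcal.
Fat = 482.7062 ÷ 9 kcal/g = 53.634 g.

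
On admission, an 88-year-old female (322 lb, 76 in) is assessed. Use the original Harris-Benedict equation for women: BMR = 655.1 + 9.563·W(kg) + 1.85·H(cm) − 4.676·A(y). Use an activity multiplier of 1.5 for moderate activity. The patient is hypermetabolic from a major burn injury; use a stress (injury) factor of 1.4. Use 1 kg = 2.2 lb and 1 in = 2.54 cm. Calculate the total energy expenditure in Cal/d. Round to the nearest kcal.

4201 Cal/d

Convert to metric: weight = 322 ÷ 2.2 = 146.3636 kg; height = 76 × 2.54 = 193.04 cm.
Harris-Benedict: BMR = 655.1 + 9.563(146.3636) + 1.85(193.04) − 4.676(88) = 2000.4115 kcal/day.
TEE = BMR × activity factor = 2000.4115 × 1.5 = 3000.6172 kcal/day.
Apply stress factor: 3000.6172 × 1.4 = 4200.8641 kcal/day.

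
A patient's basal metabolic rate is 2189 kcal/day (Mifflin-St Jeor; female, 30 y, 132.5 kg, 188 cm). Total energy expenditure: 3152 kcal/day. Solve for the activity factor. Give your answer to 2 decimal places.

1.44

Activity factor = TEE ÷ BMR = 3152 ÷ 2189 = 1.44.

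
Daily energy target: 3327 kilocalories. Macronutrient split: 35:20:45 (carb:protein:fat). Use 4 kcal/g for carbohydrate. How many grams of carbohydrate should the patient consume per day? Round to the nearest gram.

291 g/day

Carbohydrate energy = 35% × 3327 = 1164.45 kcal.
At 4 kcal/g: 1164.45 ÷ 4 = 291.1125 g.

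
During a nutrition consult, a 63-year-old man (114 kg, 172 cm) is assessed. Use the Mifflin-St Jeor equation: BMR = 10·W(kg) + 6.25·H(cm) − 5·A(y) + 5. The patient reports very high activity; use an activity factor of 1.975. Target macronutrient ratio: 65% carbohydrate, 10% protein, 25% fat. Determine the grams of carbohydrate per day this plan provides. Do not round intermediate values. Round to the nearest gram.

611 g/day

Mifflin-St Jeor (male): BMR = 10(114) + 6.25(172) − 5(63) + 5 = 1140 + 1075 − 315 + 5 = 1905 kcal/day.
TEE = 1905 × 1.975 = 3762.375 kcal/day.
Carbohydrate energy = 65% × 3762.375 = 2445.5438 kcal.
Carbohydrate = 2445.5438 ÷ 4 kcal/g = 611.3859 g.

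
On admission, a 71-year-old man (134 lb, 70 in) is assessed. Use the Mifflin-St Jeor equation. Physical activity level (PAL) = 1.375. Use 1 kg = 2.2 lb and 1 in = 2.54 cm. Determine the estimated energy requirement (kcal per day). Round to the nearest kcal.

Convert to metric: weight = 134 ÷ 2.2 = 60.9091 kg; height = 70 × 2.54 = 177.8 cm.
Mifflin-St Jeor (male): BMR = 10(60.9091) + 6.25(177.8) − 5(71) + 5 = 609.0909 + 1111.25 − 355 + 5 = 1370.3409 kcal/day.
TEE = BMR × activity factor = 1370.3409 × 1.375 = 1884.2188 kcal/day.

1884 kcal per day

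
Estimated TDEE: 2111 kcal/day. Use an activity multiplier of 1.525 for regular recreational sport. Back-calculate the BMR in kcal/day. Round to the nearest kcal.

BMR = TEE ÷ activity factor = 2111 ÷ 1.525 = 1384.2623 kcal/day.

1384 kcal/day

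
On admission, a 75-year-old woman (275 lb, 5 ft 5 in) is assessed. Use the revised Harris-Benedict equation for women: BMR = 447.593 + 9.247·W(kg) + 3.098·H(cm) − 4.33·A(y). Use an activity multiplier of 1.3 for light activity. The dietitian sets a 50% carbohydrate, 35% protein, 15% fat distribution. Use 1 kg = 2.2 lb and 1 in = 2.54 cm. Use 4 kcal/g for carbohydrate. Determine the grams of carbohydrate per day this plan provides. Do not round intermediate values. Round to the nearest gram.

291 g/day

Convert to metric: weight = 275 ÷ 2.2 = 125 kg; height = (5×12 + 5) × 2.54 = 65 × 2.54 = 165.1 cm.
Harris-Benedict: BMR = 447.593 + 9.247(125) + 3.098(165.1) − 4.33(75) = 1790.1978 kcal/day.
TEE = 1790.1978 × 1.3 = 2327.2571 kcal/day.
Carbohydrate energy = 50% × 2327.2571 = 1163.6286 kcal.
Carbohydrate = 1163.6286 ÷ 4 kcal/g = 290.9071 g.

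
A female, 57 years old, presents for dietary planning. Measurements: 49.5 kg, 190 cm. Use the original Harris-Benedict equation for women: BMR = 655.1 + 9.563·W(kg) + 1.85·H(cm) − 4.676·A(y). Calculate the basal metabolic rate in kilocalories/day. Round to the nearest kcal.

Harris-Benedict: BMR = 655.1 + 9.563(49.5) + 1.85(190) − 4.676(57) = 1213.4365 kcal/day.

1213 kilocalories/day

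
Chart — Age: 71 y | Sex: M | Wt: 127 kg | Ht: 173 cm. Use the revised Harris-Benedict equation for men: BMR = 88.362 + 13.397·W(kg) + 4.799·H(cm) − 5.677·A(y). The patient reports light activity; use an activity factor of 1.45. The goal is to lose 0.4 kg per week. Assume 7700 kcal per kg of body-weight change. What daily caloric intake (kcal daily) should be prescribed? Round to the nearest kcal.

2775 kcal daily

Harris-Benedict: BMR = 88.362 + 13.397(127) + 4.799(173) − 5.677(71) = 2216.941 kcal/day.
TEE = 2216.941 × 1.45 = 3214.5645 kcal/day.
Required daily deficit = 0.4 × 7700 ÷ 7 = 440 kcal/day.
Target intake = 3214.5645 − 440 = 2774.5645 kcal/day.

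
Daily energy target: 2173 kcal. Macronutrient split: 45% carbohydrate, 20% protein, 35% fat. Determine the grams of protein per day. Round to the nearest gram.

109 g/day

Protein energy = 20% × 2173 = 434.6 kcal.
At 4 kcal/g: 434.6 ÷ 4 = 108.65 g.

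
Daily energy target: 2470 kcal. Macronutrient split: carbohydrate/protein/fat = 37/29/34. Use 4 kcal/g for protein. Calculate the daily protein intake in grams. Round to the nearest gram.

Protein energy = 29% × 2470 = 716.3 kcal.
At 4 kcal/g: 716.3 ÷ 4 = 179.075 g.

179 g/day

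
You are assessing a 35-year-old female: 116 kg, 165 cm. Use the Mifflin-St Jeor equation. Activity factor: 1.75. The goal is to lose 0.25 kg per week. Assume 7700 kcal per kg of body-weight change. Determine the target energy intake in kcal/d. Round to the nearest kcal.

Mifflin-St Jeor (female): BMR = 10(116) + 6.25(165) − 5(35) − 161 = 1160 + 1031.25 − 175 − 161 = 1855.25 kcal/day.
TEE = 1855.25 × 1.75 = 3246.6875 kcal/day.
Required daily deficit = 0.25 × 7700 ÷ 7 = 275 kcal/day.
Target intake = 3246.6875 − 275 = 2971.6875 kcal/day.

2972 kcal/d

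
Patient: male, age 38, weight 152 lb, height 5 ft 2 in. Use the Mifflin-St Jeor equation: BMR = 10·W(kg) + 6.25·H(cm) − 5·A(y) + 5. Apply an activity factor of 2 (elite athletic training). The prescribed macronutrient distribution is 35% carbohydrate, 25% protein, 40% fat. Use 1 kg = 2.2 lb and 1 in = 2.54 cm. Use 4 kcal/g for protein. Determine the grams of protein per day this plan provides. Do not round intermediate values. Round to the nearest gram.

186 g/day

Convert to metric: weight = 152 ÷ 2.2 = 69.0909 kg; height = (5×12 + 2) × 2.54 = 62 × 2.54 = 157.48 cm.
Mifflin-St Jeor (male): BMR = 10(69.0909) + 6.25(157.48) − 5(38) + 5 = 690.9091 + 984.25 − 190 + 5 = 1490.1591 kcal/day.
TEE = 1490.1591 × 2 = 2980.3182 kcal/day.
Protein energy = 25% × 2980.3182 = 745.0795 kcal.
Protein = 745.0795 ÷ 4 kcal/g = 186.2699 g.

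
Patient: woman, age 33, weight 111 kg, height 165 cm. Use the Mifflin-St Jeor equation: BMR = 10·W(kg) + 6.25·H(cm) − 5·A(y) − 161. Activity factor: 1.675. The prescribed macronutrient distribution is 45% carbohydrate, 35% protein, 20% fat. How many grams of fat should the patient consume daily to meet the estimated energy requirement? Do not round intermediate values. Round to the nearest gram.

Mifflin-St Jeor (female): BMR = 10(111) + 6.25(165) − 5(33) − 161 = 1110 + 1031.25 − 165 − 161 = 1815.25 kcal/day.
TEE = 1815.25 × 1.675 = 3040.5438 kcal/day.
Fat energy = 20% × 3040.5438 = 608.1088 kcal.
Fat = 608.1088 ÷ 9 kcal/g = 67.5676 g.

68 g/day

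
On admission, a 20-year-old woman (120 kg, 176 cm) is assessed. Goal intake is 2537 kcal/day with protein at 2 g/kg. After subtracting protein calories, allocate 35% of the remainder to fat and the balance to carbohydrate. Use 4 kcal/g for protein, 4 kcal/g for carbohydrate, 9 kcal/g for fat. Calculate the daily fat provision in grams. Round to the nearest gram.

61 g/day

Protein = 2 × 120 = 240 g → 240 × 4 = 960 kcal.
Non-protein calories = 2537 − 960 = 1577 kcal.
Fat: 35% × 1577 = 551.95 kcal; carbohydrate: 1025.05 kcal.
Fat: 551.95 kcal ÷ 9 kcal/g = 61.3278 g.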